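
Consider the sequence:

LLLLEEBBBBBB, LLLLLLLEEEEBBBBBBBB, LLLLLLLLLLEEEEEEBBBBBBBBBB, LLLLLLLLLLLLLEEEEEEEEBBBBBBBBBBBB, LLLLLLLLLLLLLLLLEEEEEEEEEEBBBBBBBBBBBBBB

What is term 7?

LLLLLLLLLLLLLLLLLLLLLLEEEEEEEEEEEEEEBBBBBBBBBBBBBBBBBB

Term n consists of 3n-2 L's, followed by 2n-2 E's, followed by 2n+2 B's, where the shown terms are n = 2, 3, 4, 5, 6.
At n = 8 the blocks have lengths 22, 14, 18.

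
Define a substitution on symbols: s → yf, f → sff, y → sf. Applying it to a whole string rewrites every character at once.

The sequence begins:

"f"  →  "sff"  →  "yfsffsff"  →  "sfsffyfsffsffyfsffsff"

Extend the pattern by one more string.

Replace each of the 21 characters of sfsffyfsffsffyfsffsff in place — yf sff yf sff sff sf sff yf sff sff yf sff sff sf sff yf sff sff yf sff sff — and concatenate.

yfsffyfsffsffsfsffyfsffsffyfsffsffsfsffyfsffsffyfsffsff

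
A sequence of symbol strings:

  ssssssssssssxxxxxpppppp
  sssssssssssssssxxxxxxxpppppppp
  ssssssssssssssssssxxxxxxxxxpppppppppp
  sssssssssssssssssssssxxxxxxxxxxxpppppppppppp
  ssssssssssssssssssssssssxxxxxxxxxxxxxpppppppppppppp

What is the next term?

sssssssssssssssssssssssssssxxxxxxxxxxxxxxxpppppppppppppppp

Term n consists of 3n+3 s's, followed by 2n-1 x's, followed by 2n p's, where the shown terms are n = 3, 4, 5, 6, 7.
Setting n = 8 gives 27, 15, 16 characters in each block.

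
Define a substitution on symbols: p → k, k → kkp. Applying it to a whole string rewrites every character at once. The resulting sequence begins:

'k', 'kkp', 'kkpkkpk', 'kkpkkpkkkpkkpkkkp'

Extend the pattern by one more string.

Applying the rule to each of the 17 symbols of kkpkkpkkkpkkpkkkp gives the pieces kkp kkp k kkp kkp k kkp kkp kkp k kkp kkp k kkp kkp kkp k, which concatenate to the answer.

kkpkkpkkkpkkpkkkpkkpkkpkkkpkkpkkkpkkpkkpk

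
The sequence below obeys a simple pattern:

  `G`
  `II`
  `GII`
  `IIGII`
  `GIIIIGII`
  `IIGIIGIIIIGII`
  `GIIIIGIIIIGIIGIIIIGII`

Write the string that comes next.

Each term (from the third on) is the two preceding terms concatenated in order: term 3 = G·II = GII.
The next term joins IIGIIGIIIIGII and GIIIIGIIIIGIIGIIIIGII.

IIGIIGIIIIGIIGIIIIGIIIIGIIGIIIIGII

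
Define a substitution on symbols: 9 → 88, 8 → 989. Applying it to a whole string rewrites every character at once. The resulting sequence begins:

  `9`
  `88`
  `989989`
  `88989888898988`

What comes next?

98998988989889899899899898898988989989

Replace each of the 14 characters of 88989888898988 in place — 989 989 88 989 88 989 989 989 989 88 989 88 989 989 — and concatenate.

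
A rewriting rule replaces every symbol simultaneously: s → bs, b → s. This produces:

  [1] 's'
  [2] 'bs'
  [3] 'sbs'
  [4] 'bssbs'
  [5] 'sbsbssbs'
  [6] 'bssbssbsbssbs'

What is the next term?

sbsbssbsbssbssbsbssbs

Replace each of the 13 characters of bssbssbsbssbs in place — s bs bs s bs bs s bs s bs bs s bs — and concatenate.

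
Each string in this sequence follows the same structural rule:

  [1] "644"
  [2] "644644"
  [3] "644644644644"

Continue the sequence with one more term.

644644644644644644644644

Every step duplicates the string.
One more doubling of 644644644644 gives the answer.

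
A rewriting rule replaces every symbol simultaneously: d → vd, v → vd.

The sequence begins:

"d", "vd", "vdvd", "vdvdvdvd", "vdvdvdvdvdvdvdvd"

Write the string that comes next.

vdvdvdvdvdvdvdvdvdvdvdvdvdvdvdvd

φ(vdvdvdvdvdvdvdvd) expands symbol-by-symbol to vd vd vd vd vd vd vd vd vd vd vd vd vd vd vd vd; joining the 16 pieces gives the next term.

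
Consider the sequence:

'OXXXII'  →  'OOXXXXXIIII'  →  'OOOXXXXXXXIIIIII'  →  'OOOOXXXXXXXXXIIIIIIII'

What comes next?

OOOOOXXXXXXXXXXXIIIIIIIIII

The n-th term is n O's then 2n+1 X's then 2n I's (n = 1, 2, …).
For the next term, n = 5, so the run lengths are 5, 11, 10.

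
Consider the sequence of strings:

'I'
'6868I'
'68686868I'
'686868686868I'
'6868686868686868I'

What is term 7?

Each term is the previous one with 6868 prepended.
From 6868686868686868I, 2 further steps: 6868686868686868I → 68686868686868686868I → (answer).

686868686868686868686868I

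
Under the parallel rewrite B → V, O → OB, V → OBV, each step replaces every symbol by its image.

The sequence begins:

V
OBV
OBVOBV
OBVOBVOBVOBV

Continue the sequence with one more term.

Rewriting each symbol of OBVOBVOBVOBV: O→OB, B→V, V→OBV, O→OB, B→V, V→OBV, O→OB, B→V, V→OBV, O→OB, B→V, V→OBV, which concatenates to OB V OBV OB V OBV OB V OBV OB V OBV.

OBVOBVOBVOBVOBVOBVOBVOBV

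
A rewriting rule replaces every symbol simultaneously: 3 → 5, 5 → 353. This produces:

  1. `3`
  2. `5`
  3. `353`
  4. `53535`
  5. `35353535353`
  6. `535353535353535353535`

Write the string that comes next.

Replace each of the 21 characters of 535353535353535353535 in place — 353 5 353 5 353 5 353 5 353 5 353 5 353 5 353 5 353 5 353 5 353 — and concatenate.

3535353535353535353535353535353535353535353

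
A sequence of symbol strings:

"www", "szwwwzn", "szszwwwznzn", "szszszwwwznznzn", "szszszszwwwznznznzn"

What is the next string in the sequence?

Every step adds sz to the front and zn to the end of the previous string.
Applying this once more to szszszszwwwznznznzn:

szszszszszwwwznznznznzn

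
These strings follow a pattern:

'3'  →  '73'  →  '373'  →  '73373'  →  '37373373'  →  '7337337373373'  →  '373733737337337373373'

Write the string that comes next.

From term 3 onward, concatenate the second-to-last term with the last: 3·73 = 373, 73·373 = 73373, …
Continuing: 7337337373373 · 373733737337337373373 gives term 8.

7337337373373373733737337337373373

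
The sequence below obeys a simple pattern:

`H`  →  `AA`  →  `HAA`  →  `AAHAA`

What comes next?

HAAAAHAA

This is a Fibonacci-style word recurrence s(k) = s(k−2)·s(k−1): e.g. H·AA = HAA.
The next term joins HAA and AAHAA.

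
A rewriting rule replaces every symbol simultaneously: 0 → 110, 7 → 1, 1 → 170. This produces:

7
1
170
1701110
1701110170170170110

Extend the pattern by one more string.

φ(1701110170170170110) expands symbol-by-symbol to 170 1 110 170 170 170 110 170 1 110 170 1 110 170 1 110 170 170 110; joining the 19 pieces gives the next term.

1701110170170170110170111017011101701110170170110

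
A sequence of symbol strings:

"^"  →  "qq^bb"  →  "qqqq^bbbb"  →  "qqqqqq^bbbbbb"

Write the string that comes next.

qqqqqqqq^bbbbbbbb

s(k+1) = qq·s(k)·bb, so each term gains qq as a prefix and bb as a suffix.
One more step from qqqqqq^bbbbbb gives the answer.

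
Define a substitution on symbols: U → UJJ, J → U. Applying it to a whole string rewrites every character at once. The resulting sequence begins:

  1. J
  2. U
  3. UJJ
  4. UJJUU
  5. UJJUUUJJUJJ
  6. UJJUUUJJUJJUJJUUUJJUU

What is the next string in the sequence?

Rewriting the 21 symbols of UJJUUUJJUJJUJJUUUJJUU one by one yields UJJ U U UJJ UJJ UJJ U U UJJ U U UJJ U U UJJ UJJ UJJ U U UJJ UJJ; concatenated:

UJJUUUJJUJJUJJUUUJJUUUJJUUUJJUJJUJJUUUJJUJJ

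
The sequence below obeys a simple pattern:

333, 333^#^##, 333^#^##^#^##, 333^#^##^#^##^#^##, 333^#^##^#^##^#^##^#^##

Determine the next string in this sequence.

Each term is the previous one with ^#^## appended.
So the next term is 333^#^##^#^##^#^##^#^##·^#^##.

333^#^##^#^##^#^##^#^##^#^##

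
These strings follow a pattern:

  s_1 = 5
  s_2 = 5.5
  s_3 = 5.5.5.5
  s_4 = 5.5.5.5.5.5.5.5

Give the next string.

5.5.5.5.5.5.5.5.5.5.5.5.5.5.5.5

Each string is two copies of the previous one joined by '.'.
One more doubling of 5.5.5.5.5.5.5.5 gives the answer.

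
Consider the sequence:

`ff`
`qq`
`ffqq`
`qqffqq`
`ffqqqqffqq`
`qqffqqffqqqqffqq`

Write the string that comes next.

ffqqqqffqqqqffqqffqqqqffqq

This is a Fibonacci-style word recurrence s(k) = s(k−2)·s(k−1): e.g. ff·qq = ffqq.
Continuing: ffqqqqffqq · qqffqqffqqqqffqq gives term 7.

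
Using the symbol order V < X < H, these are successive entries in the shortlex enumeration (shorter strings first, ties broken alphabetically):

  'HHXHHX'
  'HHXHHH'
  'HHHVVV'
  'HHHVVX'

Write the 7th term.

Stepping forward 3 times from HHHVVX: HHHVVX → HHHVVH → HHHVXV, then the target.

HHHVXX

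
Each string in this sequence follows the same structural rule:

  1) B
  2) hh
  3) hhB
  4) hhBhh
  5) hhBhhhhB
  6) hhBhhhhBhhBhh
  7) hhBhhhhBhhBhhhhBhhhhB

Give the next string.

Each term (from the third on) is the previous term followed by the one before it: term 3 = hh·B = hhB.
The next term joins hhBhhhhBhhBhhhhBhhhhB and hhBhhhhBhhBhh.

hhBhhhhBhhBhhhhBhhhhBhhBhhhhBhhBhh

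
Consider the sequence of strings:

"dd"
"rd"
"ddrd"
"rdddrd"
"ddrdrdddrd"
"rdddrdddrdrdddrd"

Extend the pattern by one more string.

ddrdrdddrdrdddrdddrdrdddrd

Each term (from the third on) is the two preceding terms concatenated in order: term 3 = dd·rd = ddrd.
Continuing: ddrdrdddrd · rdddrdddrdrdddrd gives term 7.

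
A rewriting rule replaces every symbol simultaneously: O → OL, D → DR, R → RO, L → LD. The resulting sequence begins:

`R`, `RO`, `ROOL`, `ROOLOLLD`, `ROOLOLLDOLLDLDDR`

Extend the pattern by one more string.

ROOLOLLDOLLDLDDROLLDLDDRLDDRDRRO

Applying the rule to each of the 16 symbols of ROOLOLLDOLLDLDDR gives the pieces RO OL OL LD OL LD LD DR OL LD LD DR LD DR DR RO, which concatenate to the answer.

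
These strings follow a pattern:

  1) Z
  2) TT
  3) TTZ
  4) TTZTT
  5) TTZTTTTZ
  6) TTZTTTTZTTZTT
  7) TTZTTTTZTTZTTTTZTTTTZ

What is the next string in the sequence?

This is a Fibonacci-style word recurrence s(k) = s(k−1)·s(k−2): e.g. TT·Z = TTZ.
So term 8 is TTZTTTTZTTZTTTTZTTTTZ·TTZTTTTZTTZTT.

TTZTTTTZTTZTTTTZTTTTZTTZTTTTZTTZTT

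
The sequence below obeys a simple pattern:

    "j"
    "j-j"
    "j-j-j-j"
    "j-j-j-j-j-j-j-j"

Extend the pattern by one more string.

j-j-j-j-j-j-j-j-j-j-j-j-j-j-j-j

Every step duplicates the string with '-' between the halves.
So the next term is two copies of j-j-j-j-j-j-j-j with '-' between the halves.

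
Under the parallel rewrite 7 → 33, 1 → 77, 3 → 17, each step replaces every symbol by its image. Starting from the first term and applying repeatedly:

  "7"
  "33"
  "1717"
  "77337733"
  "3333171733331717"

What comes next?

Rewriting the 16 symbols of 3333171733331717 one by one yields 17 17 17 17 77 33 77 33 17 17 17 17 77 33 77 33; concatenated:

17171717773377331717171777337733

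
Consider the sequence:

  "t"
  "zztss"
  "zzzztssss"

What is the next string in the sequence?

Each term wraps the previous one in zz on the left and ss on the right.
Applying this once more to zzzztssss:

zzzzzztssssss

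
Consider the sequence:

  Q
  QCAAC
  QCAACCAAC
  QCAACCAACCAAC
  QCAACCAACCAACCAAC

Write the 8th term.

Every step adds CAAC to the end: s(k+1) = s(k)·CAAC.
From QCAACCAACCAACCAAC, 3 further steps: QCAACCAACCAACCAAC → QCAACCAACCAACCAACCAAC → QCAACCAACCAACCAACCAACCAAC → (answer).

QCAACCAACCAACCAACCAACCAACCAAC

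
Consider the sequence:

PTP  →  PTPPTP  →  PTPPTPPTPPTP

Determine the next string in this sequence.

s(k+1) = s(k)·s(k) — each term doubles the last.
So the next term is two copies of PTPPTPPTPPTP.

PTPPTPPTPPTPPTPPTPPTPPTP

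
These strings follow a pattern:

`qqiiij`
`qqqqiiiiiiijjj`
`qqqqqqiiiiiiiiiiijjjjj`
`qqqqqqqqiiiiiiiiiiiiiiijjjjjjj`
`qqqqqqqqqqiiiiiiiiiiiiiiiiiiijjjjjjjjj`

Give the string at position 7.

The n-th term is 2n q's then 4n-1 i's then 2n-1 j's (n = 1, 2, …).
At n = 7 the blocks have lengths 14, 27, 13.

qqqqqqqqqqqqqqiiiiiiiiiiiiiiiiiiiiiiiiiiijjjjjjjjjjjjj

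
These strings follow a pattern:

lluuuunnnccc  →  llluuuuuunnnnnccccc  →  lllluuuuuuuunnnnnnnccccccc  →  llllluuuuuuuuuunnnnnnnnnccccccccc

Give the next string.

lllllluuuuuuuuuuuunnnnnnnnnnnccccccccccc

Reading off run lengths: l runs 2, 3, 4, 5; u runs 4, 6, 8, 10; n runs 3, 5, 7, 9; c runs 3, 5, 7, 9 — each is linear in n, where the shown terms are n = 2, 3, 4, 5.
Setting n = 6 gives 6, 12, 11, 11 characters in each block.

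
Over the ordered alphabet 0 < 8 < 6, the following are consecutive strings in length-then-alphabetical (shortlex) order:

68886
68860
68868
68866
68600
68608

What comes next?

The successor of 68608 increments the rightmost position that isn't already 6 and resets every position after it to 0.

68606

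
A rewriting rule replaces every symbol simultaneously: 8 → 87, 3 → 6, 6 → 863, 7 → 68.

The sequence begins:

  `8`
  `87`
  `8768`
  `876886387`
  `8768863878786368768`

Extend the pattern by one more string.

Replace each of the 19 characters of 8768863878786368768 in place — 87 68 863 87 87 863 6 87 68 87 68 87 863 6 863 87 68 863 87 — and concatenate.

87688638787863687688768878636863876886387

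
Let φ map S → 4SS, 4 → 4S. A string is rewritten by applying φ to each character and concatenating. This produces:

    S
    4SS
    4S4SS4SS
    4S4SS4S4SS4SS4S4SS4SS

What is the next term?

4S4SS4S4SS4SS4S4SS4S4SS4SS4S4SS4SS4S4SS4S4SS4SS4S4SS4SS

φ(4S4SS4S4SS4SS4S4SS4SS) expands symbol-by-symbol to 4S 4SS 4S 4SS 4SS 4S 4SS 4S 4SS 4SS 4S 4SS 4SS 4S 4SS 4S 4SS 4SS 4S 4SS 4SS; joining the 21 pieces gives the next term.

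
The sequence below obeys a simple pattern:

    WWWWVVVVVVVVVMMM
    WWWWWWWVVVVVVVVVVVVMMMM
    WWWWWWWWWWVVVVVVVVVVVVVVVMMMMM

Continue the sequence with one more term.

Each string has the form W^{3n-2} V^{3n+3} M^{n+1}, where the shown terms are n = 2, 3, 4.
Setting n = 5 gives 13, 18, 6 characters in each block.

WWWWWWWWWWWWWVVVVVVVVVVVVVVVVVVMMMMMM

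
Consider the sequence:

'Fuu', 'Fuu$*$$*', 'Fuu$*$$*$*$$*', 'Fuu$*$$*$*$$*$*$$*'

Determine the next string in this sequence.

Each term is the previous one with $*$$* appended.
Applying this once more to Fuu$*$$*$*$$*$*$$*:

Fuu$*$$*$*$$*$*$$*$*$$*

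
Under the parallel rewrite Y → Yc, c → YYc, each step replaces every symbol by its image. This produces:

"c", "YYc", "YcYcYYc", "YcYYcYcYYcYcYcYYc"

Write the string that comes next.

φ(YcYYcYcYYcYcYcYYc) expands symbol-by-symbol to Yc YYc Yc Yc YYc Yc YYc Yc Yc YYc Yc YYc Yc YYc Yc Yc YYc; joining the 17 pieces gives the next term.

YcYYcYcYcYYcYcYYcYcYcYYcYcYYcYcYYcYcYcYYc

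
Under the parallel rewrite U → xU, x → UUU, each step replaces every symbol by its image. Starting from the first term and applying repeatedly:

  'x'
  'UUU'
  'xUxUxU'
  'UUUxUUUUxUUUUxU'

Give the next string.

Applying the rule to each of the 15 symbols of UUUxUUUUxUUUUxU gives the pieces xU xU xU UUU xU xU xU xU UUU xU xU xU xU UUU xU, which concatenate to the answer.

xUxUxUUUUxUxUxUxUUUUxUxUxUxUUUUxU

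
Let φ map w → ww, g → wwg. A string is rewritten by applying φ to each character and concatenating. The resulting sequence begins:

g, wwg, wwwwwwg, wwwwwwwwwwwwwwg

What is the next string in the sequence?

wwwwwwwwwwwwwwwwwwwwwwwwwwwwwwg

Replace each of the 15 characters of wwwwwwwwwwwwwwg in place — ww ww ww ww ww ww ww ww ww ww ww ww ww ww wwg — and concatenate.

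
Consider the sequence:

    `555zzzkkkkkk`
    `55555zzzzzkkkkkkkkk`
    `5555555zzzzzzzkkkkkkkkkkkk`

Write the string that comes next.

555555555zzzzzzzzzkkkkkkkkkkkkkkk

Reading off run lengths: 5 runs 3, 5, 7; z runs 3, 5, 7; k runs 6, 9, 12 — each is linear in n, where the shown terms are n = 2, 3, 4.
For the next term, n = 5, so the run lengths are 9, 9, 15.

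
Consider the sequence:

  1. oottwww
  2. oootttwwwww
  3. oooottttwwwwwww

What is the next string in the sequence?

Term n consists of n o's, followed by n t's, followed by 2n-1 w's, where the shown terms are n = 2, 3, 4.
At n = 5 the blocks have lengths 5, 5, 9.

oooootttttwwwwwwwww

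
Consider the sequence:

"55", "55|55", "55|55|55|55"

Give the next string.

s(k+1) = s(k)·|·s(k) — each term doubles the last with '|' between the halves.
Doubling 55|55|55|55 with '|' between the halves:

55|55|55|55|55|55|55|55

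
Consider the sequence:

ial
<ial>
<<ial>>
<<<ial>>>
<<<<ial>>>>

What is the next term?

Every step adds < to the front and > to the end of the previous string.
So the next term is <·<<<<ial>>>>·>.

<<<<<ial>>>>>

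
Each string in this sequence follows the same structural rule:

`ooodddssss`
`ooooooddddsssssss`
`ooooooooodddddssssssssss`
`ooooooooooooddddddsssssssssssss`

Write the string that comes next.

Reading off run lengths: o runs 3, 6, 9, 12; d runs 3, 4, 5, 6; s runs 4, 7, 10, 13 — each is linear in n (n = 1, 2, …).
Setting n = 5 gives 15, 7, 16 characters in each block.

ooooooooooooooodddddddssssssssssssssss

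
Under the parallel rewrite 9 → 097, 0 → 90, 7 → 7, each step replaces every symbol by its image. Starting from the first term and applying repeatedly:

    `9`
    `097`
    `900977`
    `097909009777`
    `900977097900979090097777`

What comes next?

φ(900977097900979090097777) expands symbol-by-symbol to 097 90 90 097 7 7 90 097 7 097 90 90 097 7 097 90 097 90 90 097 7 7 7 7; joining the 24 pieces gives the next term.

097909009777900977097909009770979009790900977777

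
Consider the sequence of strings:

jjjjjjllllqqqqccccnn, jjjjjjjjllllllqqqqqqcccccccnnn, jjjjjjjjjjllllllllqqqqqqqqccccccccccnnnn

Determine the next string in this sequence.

jjjjjjjjjjjjllllllllllqqqqqqqqqqcccccccccccccnnnnn

The n-th term is 2n+2 j's then 2n l's then 2n q's then 3n-2 c's then n n's, where the shown terms are n = 2, 3, 4.
For the next term, n = 5, so the run lengths are 12, 10, 10, 13, 5.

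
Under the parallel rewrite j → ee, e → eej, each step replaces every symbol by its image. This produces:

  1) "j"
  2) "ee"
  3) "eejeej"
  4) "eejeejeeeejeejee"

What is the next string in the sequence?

eejeejeeeejeejeeeejeejeejeejeeeejeejeeeejeej

Applying the rule to each of the 16 symbols of eejeejeeeejeejee gives the pieces eej eej ee eej eej ee eej eej eej eej ee eej eej ee eej eej, which concatenate to the answer.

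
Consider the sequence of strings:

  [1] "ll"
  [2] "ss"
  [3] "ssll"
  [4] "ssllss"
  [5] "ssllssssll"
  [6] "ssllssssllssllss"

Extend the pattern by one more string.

This is a Fibonacci-style word recurrence s(k) = s(k−1)·s(k−2): e.g. ss·ll = ssll.
The next term joins ssllssssllssllss and ssllssssll.

ssllssssllssllssssllssssll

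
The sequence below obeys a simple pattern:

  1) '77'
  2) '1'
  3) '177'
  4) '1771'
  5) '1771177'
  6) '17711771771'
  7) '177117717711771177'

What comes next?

This is a Fibonacci-style word recurrence s(k) = s(k−1)·s(k−2): e.g. 1·77 = 177.
The next term joins 177117717711771177 and 17711771771.

17711771771177117717711771771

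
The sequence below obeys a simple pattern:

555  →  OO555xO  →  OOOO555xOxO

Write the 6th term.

s(k+1) = OO·s(k)·xO, so each term gains OO as a prefix and xO as a suffix.
From OOOO555xOxO, 3 further steps: OOOO555xOxO → OOOOOO555xOxOxO → OOOOOOOO555xOxOxOxO → (answer).

OOOOOOOOOO555xOxOxOxOxO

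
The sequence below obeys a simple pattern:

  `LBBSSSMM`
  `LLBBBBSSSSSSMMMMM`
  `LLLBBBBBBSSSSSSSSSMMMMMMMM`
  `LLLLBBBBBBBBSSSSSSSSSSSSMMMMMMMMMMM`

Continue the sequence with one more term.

Term n consists of n L's, followed by 2n B's, followed by 3n S's, followed by 3n-1 M's (n = 1, 2, …).
Setting n = 5 gives 5, 10, 15, 14 characters in each block.

LLLLLBBBBBBBBBBSSSSSSSSSSSSSSSMMMMMMMMMMMMMM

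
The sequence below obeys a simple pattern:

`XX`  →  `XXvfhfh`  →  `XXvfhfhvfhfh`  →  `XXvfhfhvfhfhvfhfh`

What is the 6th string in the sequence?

The strings grow by a fixed suffix vfhfh each time.
From XXvfhfhvfhfhvfhfh, 2 further steps: XXvfhfhvfhfhvfhfh → XXvfhfhvfhfhvfhfhvfhfh → (answer).

XXvfhfhvfhfhvfhfhvfhfhvfhfh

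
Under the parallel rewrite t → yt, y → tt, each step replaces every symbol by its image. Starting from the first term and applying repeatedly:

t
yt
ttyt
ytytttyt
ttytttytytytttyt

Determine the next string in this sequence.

φ(ttytttytytytttyt) expands symbol-by-symbol to yt yt tt yt yt yt tt yt tt yt tt yt yt yt tt yt; joining the 16 pieces gives the next term.

ytytttytytytttytttytttytytytttyt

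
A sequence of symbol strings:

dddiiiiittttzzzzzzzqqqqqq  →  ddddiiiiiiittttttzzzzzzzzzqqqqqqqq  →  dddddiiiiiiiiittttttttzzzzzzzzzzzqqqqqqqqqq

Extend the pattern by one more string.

Each string has the form d^{n+1} i^{2n+1} t^{2n} z^{2n+3} q^{2n+2}, where the shown terms are n = 2, 3, 4.
For the next term, n = 5, so the run lengths are 6, 11, 10, 13, 12.

ddddddiiiiiiiiiiittttttttttzzzzzzzzzzzzzqqqqqqqqqqqq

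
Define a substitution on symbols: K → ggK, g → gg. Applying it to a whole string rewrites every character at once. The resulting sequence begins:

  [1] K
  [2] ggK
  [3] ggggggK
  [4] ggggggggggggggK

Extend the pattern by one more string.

ggggggggggggggggggggggggggggggK

φ(ggggggggggggggK) expands symbol-by-symbol to gg gg gg gg gg gg gg gg gg gg gg gg gg gg ggK; joining the 15 pieces gives the next term.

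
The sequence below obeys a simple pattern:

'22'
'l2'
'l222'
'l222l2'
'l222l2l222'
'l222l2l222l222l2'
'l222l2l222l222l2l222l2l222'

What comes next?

l222l2l222l222l2l222l2l222l222l2l222l222l2

From term 3 onward, concatenate the last term with the second-to-last: l2·22 = l222, l222·l2 = l222l2, …
Continuing: l222l2l222l222l2l222l2l222 · l222l2l222l222l2 gives term 8.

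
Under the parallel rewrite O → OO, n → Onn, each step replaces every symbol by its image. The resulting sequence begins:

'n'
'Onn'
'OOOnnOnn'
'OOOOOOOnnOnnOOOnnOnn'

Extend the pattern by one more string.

Rewriting the 20 symbols of OOOOOOOnnOnnOOOnnOnn one by one yields OO OO OO OO OO OO OO Onn Onn OO Onn Onn OO OO OO Onn Onn OO Onn Onn; concatenated:

OOOOOOOOOOOOOOOnnOnnOOOnnOnnOOOOOOOnnOnnOOOnnOnn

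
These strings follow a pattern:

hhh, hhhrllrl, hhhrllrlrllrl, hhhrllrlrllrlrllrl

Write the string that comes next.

Each term is the previous one with rllrl appended.
Applying this once more to hhhrllrlrllrlrllrl:

hhhrllrlrllrlrllrlrllrl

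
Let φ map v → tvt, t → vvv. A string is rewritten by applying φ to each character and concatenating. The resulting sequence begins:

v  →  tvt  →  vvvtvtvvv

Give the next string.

tvttvttvtvvvtvtvvvtvttvttvt

Expanding vvvtvtvvv: v→tvt, v→tvt, v→tvt, t→vvv, v→tvt, t→vvv, v→tvt, v→tvt, v→tvt. Concatenated: tvt tvt tvt vvv tvt vvv tvt tvt tvt.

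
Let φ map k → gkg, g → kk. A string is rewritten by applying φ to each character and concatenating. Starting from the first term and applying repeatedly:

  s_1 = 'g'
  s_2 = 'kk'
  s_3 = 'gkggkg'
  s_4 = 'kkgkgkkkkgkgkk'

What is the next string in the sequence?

Rewriting the 14 symbols of kkgkgkkkkgkgkk one by one yields gkg gkg kk gkg kk gkg gkg gkg gkg kk gkg kk gkg gkg; concatenated:

gkggkgkkgkgkkgkggkggkggkgkkgkgkkgkggkg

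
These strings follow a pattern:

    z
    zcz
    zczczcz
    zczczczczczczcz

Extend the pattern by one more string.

zczczczczczczczczczczczczczczcz

Each string is two copies of the previous one joined by 'c'.
One more doubling of zczczczczczczcz gives the answer.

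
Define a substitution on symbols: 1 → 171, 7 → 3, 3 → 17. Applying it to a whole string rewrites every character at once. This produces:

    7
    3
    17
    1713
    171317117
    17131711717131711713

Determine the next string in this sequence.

φ(17131711717131711713) expands symbol-by-symbol to 171 3 171 17 171 3 171 171 3 171 3 171 17 171 3 171 171 3 171 17; joining the 20 pieces gives the next term.

171317117171317117131713171171713171171317117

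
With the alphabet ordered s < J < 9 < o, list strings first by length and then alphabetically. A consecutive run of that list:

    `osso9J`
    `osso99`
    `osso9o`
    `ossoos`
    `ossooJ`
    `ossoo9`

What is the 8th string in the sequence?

osJsss

Continuing the enumeration 2 steps past ossoo9: ossoo9 → ossooo → (answer).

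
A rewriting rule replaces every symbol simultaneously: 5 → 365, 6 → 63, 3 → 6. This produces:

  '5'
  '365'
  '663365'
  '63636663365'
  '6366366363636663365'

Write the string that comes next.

φ(6366366363636663365) expands symbol-by-symbol to 63 6 63 63 6 63 63 6 63 6 63 6 63 63 63 6 6 63 365; joining the 19 pieces gives the next term.

63663636636366366366363636663365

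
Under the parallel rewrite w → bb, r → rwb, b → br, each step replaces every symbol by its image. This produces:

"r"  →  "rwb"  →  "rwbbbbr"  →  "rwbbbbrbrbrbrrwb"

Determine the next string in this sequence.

Replace each of the 16 characters of rwbbbbrbrbrbrrwb in place — rwb bb br br br br rwb br rwb br rwb br rwb rwb bb br — and concatenate.

rwbbbbrbrbrbrrwbbrrwbbrrwbbrrwbrwbbbbr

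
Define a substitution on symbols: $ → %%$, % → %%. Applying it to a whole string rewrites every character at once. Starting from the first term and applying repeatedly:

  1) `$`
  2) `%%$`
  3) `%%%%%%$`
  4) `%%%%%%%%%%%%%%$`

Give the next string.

φ(%%%%%%%%%%%%%%$) expands symbol-by-symbol to %% %% %% %% %% %% %% %% %% %% %% %% %% %% %%$; joining the 15 pieces gives the next term.

%%%%%%%%%%%%%%%%%%%%%%%%%%%%%%$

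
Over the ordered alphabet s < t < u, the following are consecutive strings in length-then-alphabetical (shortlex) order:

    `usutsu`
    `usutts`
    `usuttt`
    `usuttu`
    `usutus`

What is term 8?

Stepping forward 3 times from usutus: usutus → usutut → usutuu, then the target.

usuuss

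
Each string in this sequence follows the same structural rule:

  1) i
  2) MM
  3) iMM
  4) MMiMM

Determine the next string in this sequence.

Each term (from the third on) is the two preceding terms concatenated in order: term 3 = i·MM = iMM.
The next term joins iMM and MMiMM.

iMMMMiMM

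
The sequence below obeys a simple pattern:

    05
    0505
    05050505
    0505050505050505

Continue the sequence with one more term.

Each string is two copies of the previous one concatenated.
Doubling 0505050505050505:

05050505050505050505050505050505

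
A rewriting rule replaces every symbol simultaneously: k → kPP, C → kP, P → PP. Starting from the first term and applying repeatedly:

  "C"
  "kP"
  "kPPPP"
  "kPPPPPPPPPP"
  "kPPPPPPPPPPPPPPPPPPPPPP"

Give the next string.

Rewriting the 23 symbols of kPPPPPPPPPPPPPPPPPPPPPP one by one yields kPP PP PP PP PP PP PP PP PP PP PP PP PP PP PP PP PP PP PP PP PP PP PP; concatenated:

kPPPPPPPPPPPPPPPPPPPPPPPPPPPPPPPPPPPPPPPPPPPPPP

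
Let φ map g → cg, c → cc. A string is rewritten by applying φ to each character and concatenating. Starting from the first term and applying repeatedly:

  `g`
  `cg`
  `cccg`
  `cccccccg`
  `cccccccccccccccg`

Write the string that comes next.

Replace each of the 16 characters of cccccccccccccccg in place — cc cc cc cc cc cc cc cc cc cc cc cc cc cc cc cg — and concatenate.

cccccccccccccccccccccccccccccccg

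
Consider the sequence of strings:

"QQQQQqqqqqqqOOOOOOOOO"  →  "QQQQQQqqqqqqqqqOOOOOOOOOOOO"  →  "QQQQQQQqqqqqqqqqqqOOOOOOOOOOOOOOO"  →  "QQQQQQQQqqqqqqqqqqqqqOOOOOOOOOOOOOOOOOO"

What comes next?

QQQQQQQQQqqqqqqqqqqqqqqqOOOOOOOOOOOOOOOOOOOOO

Reading off run lengths: Q runs 5, 6, 7, 8; q runs 7, 9, 11, 13; O runs 9, 12, 15, 18 — each is linear in n, where the shown terms are n = 3, 4, 5, 6.
At n = 7 the blocks have lengths 9, 15, 21.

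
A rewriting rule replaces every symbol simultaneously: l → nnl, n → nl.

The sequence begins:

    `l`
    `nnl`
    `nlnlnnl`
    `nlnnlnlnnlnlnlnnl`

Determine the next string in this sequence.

Rewriting the 17 symbols of nlnnlnlnnlnlnlnnl one by one yields nl nnl nl nl nnl nl nnl nl nl nnl nl nnl nl nnl nl nl nnl; concatenated:

nlnnlnlnlnnlnlnnlnlnlnnlnlnnlnlnnlnlnlnnl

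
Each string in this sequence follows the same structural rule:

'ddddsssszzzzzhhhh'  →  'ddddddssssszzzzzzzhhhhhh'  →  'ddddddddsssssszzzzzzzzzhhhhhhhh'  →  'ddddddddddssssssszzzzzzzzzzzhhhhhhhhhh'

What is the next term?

ddddddddddddsssssssszzzzzzzzzzzzzhhhhhhhhhhhh

Term n consists of 2n d's, followed by n+2 s's, followed by 2n+1 z's, followed by 2n h's, where the shown terms are n = 2, 3, 4, 5.
Setting n = 6 gives 12, 8, 13, 12 characters in each block.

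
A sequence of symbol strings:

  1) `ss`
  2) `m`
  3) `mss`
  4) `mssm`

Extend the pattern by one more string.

mssmmss

This is a Fibonacci-style word recurrence s(k) = s(k−1)·s(k−2): e.g. m·ss = mss.
The next term joins mssm and mss.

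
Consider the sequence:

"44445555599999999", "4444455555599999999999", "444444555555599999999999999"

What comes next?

44444445555555599999999999999999

Reading off run lengths: 4 runs 4, 5, 6; 5 runs 5, 6, 7; 9 runs 8, 11, 14 — each is linear in n, where the shown terms are n = 3, 4, 5.
At n = 6 the blocks have lengths 7, 8, 17.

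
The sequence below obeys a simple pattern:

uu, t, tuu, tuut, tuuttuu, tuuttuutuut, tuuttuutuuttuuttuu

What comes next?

tuuttuutuuttuuttuutuuttuutuut

Each term (from the third on) is the previous term followed by the one before it: term 3 = t·uu = tuu.
So term 8 is tuuttuutuuttuuttuu·tuuttuutuut.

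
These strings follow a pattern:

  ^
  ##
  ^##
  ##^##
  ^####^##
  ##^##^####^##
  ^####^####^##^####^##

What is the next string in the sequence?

##^##^####^##^####^####^##^####^##

From term 3 onward, concatenate the second-to-last term with the last: ^·## = ^##, ##·^## = ##^##, …
Continuing: ##^##^####^## · ^####^####^##^####^## gives term 8.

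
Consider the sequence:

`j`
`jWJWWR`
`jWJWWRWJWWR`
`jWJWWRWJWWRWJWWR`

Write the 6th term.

jWJWWRWJWWRWJWWRWJWWRWJWWR

The strings grow by a fixed suffix WJWWR each time.
From jWJWWRWJWWRWJWWR, 2 further steps: jWJWWRWJWWRWJWWR → jWJWWRWJWWRWJWWRWJWWR → (answer).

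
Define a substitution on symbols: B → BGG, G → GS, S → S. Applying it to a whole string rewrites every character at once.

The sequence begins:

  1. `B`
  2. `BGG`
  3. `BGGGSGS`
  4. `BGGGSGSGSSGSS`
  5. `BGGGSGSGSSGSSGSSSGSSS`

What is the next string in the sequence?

BGGGSGSGSSGSSGSSSGSSSGSSSSGSSSS

Applying the rule to each of the 21 symbols of BGGGSGSGSSGSSGSSSGSSS gives the pieces BGG GS GS GS S GS S GS S S GS S S GS S S S GS S S S, which concatenate to the answer.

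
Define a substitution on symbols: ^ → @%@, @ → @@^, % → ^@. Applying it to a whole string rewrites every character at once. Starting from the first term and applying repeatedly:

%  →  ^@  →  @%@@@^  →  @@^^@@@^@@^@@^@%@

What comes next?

Replace each of the 17 characters of @@^^@@@^@@^@@^@%@ in place — @@^ @@^ @%@ @%@ @@^ @@^ @@^ @%@ @@^ @@^ @%@ @@^ @@^ @%@ @@^ ^@ @@^ — and concatenate.

@@^@@^@%@@%@@@^@@^@@^@%@@@^@@^@%@@@^@@^@%@@@^^@@@^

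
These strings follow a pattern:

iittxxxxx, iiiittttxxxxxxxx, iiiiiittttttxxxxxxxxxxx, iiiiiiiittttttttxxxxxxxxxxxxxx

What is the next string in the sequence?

iiiiiiiiiittttttttttxxxxxxxxxxxxxxxxx

Each string has the form i^{2n} t^{2n} x^{3n+2} (n = 1, 2, …).
Setting n = 5 gives 10, 10, 17 characters in each block.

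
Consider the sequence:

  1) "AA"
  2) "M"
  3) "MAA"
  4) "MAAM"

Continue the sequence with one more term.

MAAMMAA

From term 3 onward, concatenate the last term with the second-to-last: M·AA = MAA, MAA·M = MAAM, …
So term 5 is MAAM·MAA.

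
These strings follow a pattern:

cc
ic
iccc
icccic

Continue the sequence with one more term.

iccciciccc

Each term (from the third on) is the previous term followed by the one before it: term 3 = ic·cc = iccc.
The next term joins icccic and iccc.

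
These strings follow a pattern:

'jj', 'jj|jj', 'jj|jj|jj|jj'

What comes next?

Every step duplicates the string with '|' between the halves.
So the next term is two copies of jj|jj|jj|jj with '|' between the halves.

jj|jj|jj|jj|jj|jj|jj|jj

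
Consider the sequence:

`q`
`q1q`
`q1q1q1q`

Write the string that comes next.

s(k+1) = s(k)·1·s(k) — each term doubles the last with '1' between the halves.
One more doubling of q1q1q1q gives the answer.

q1q1q1q1q1q1q1q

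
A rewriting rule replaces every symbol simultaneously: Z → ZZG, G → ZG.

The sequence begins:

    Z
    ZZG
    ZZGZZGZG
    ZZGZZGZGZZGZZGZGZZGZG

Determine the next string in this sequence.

Rewriting the 21 symbols of ZZGZZGZGZZGZZGZGZZGZG one by one yields ZZG ZZG ZG ZZG ZZG ZG ZZG ZG ZZG ZZG ZG ZZG ZZG ZG ZZG ZG ZZG ZZG ZG ZZG ZG; concatenated:

ZZGZZGZGZZGZZGZGZZGZGZZGZZGZGZZGZZGZGZZGZGZZGZZGZGZZGZG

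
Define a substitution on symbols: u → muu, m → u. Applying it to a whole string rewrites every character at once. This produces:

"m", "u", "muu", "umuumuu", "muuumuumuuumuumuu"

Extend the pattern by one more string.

Rewriting the 17 symbols of muuumuumuuumuumuu one by one yields u muu muu muu u muu muu u muu muu muu u muu muu u muu muu; concatenated:

umuumuumuuumuumuuumuumuumuuumuumuuumuumuu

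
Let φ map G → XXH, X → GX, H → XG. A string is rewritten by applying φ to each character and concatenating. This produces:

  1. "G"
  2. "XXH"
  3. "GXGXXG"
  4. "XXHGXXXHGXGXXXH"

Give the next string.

Replace each of the 15 characters of XXHGXXXHGXGXXXH in place — GX GX XG XXH GX GX GX XG XXH GX XXH GX GX GX XG — and concatenate.

GXGXXGXXHGXGXGXXGXXHGXXXHGXGXGXXG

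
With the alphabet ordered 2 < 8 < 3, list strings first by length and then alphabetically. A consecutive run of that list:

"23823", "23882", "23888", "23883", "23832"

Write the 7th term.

Stepping forward 2 times from 23832: 23832 → 23838, then the target.

23833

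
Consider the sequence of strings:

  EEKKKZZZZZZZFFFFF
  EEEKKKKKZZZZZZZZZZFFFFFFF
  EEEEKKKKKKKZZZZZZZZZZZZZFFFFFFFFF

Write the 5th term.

Each string has the form E^{n} K^{2n-1} Z^{3n+1} F^{2n+1}, where the shown terms are n = 2, 3, 4.
At n = 6 the blocks have lengths 6, 11, 19, 13.

EEEEEEKKKKKKKKKKKZZZZZZZZZZZZZZZZZZZFFFFFFFFFFFFF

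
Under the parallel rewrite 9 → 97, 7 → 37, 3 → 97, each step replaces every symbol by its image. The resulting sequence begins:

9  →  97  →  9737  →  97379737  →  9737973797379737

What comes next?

Applying the rule to each of the 16 symbols of 9737973797379737 gives the pieces 97 37 97 37 97 37 97 37 97 37 97 37 97 37 97 37, which concatenate to the answer.

97379737973797379737973797379737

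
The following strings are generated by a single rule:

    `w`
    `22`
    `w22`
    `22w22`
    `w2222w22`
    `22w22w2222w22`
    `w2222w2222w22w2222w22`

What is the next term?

22w22w2222w22w2222w2222w22w2222w22

This is a Fibonacci-style word recurrence s(k) = s(k−2)·s(k−1): e.g. w·22 = w22.
The next term joins 22w22w2222w22 and w2222w2222w22w2222w22.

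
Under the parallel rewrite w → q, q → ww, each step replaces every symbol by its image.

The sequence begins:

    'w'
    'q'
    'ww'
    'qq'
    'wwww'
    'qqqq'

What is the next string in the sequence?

Rewriting each symbol of qqqq: q→ww, q→ww, q→ww, q→ww, which concatenates to ww ww ww ww.

wwwwwwww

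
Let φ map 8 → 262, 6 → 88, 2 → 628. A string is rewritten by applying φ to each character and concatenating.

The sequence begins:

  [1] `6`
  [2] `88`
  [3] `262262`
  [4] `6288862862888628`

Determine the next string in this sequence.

φ(6288862862888628) expands symbol-by-symbol to 88 628 262 262 262 88 628 262 88 628 262 262 262 88 628 262; joining the 16 pieces gives the next term.

88628262262262886282628862826226226288628262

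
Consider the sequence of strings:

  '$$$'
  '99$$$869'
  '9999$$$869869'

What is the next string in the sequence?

Each term wraps the previous one in 99 on the left and 869 on the right.
Applying this once more to 9999$$$869869:

999999$$$869869869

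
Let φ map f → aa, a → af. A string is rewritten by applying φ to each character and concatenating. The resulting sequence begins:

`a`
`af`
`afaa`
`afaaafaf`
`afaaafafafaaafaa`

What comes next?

Replace each of the 16 characters of afaaafafafaaafaa in place — af aa af af af aa af aa af aa af af af aa af af — and concatenate.

afaaafafafaaafaaafaaafafafaaafaf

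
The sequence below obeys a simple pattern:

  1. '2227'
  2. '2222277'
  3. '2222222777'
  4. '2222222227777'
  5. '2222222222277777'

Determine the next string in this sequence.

The n-th term is 2n+1 2's then n 7's (n = 1, 2, …).
Setting n = 6 gives 13, 6 characters in each block.

2222222222222777777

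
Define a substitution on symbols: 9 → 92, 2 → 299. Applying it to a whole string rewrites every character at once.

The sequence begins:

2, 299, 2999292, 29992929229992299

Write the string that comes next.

Applying the rule to each of the 17 symbols of 29992929229992299 gives the pieces 299 92 92 92 299 92 299 92 299 299 92 92 92 299 299 92 92, which concatenate to the answer.

29992929229992299922992999292922992999292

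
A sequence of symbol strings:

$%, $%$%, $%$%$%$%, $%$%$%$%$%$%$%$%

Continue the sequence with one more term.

Every step duplicates the string.
Doubling $%$%$%$%$%$%$%$%:

$%$%$%$%$%$%$%$%$%$%$%$%$%$%$%$%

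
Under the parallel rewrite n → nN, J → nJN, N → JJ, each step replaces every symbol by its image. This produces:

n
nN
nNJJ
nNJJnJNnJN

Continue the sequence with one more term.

Rewriting each symbol of nNJJnJNnJN: n→nN, N→JJ, J→nJN, J→nJN, n→nN, J→nJN, N→JJ, n→nN, J→nJN, N→JJ, which concatenates to nN JJ nJN nJN nN nJN JJ nN nJN JJ.

nNJJnJNnJNnNnJNJJnNnJNJJ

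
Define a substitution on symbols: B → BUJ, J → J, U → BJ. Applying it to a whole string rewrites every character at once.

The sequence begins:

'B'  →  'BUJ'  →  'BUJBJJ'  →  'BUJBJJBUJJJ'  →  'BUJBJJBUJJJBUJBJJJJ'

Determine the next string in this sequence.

BUJBJJBUJJJBUJBJJJJBUJBJJBUJJJJJ

Replace each of the 19 characters of BUJBJJBUJJJBUJBJJJJ in place — BUJ BJ J BUJ J J BUJ BJ J J J BUJ BJ J BUJ J J J J — and concatenate.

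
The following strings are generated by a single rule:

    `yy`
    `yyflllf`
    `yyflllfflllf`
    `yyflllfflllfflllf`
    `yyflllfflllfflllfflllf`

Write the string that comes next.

yyflllfflllfflllfflllfflllf

Each term is the previous one with flllf appended.
So the next term is yyflllfflllfflllfflllf·flllf.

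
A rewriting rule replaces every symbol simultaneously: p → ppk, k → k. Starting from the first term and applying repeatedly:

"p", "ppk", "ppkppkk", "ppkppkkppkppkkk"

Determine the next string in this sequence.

ppkppkkppkppkkkppkppkkppkppkkkk

Applying the rule to each of the 15 symbols of ppkppkkppkppkkk gives the pieces ppk ppk k ppk ppk k k ppk ppk k ppk ppk k k k, which concatenate to the answer.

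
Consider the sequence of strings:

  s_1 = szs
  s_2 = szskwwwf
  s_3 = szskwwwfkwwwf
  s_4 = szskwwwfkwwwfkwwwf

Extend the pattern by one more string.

szskwwwfkwwwfkwwwfkwwwf

Every step adds kwwwf to the end: s(k+1) = s(k)·kwwwf.
One more step from szskwwwfkwwwfkwwwf gives the answer.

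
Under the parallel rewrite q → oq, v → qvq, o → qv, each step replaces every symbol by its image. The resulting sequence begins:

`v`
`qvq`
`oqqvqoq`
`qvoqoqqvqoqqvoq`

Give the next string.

oqqvqqvoqqvoqoqqvqoqqvoqoqqvqqvoq

Replace each of the 15 characters of qvoqoqqvqoqqvoq in place — oq qvq qv oq qv oq oq qvq oq qv oq oq qvq qv oq — and concatenate.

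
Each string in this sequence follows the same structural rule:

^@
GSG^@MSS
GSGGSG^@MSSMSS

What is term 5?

GSGGSGGSGGSG^@MSSMSSMSSMSS

Each term wraps the previous one in GSG on the left and MSS on the right.
From GSGGSG^@MSSMSS, 2 further steps: GSGGSG^@MSSMSS → GSGGSGGSG^@MSSMSSMSS → (answer).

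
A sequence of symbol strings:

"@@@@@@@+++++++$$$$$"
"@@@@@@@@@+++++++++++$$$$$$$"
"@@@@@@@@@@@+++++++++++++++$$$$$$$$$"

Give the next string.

@@@@@@@@@@@@@+++++++++++++++++++$$$$$$$$$$$

Reading off run lengths: @ runs 7, 9, 11; + runs 7, 11, 15; $ runs 5, 7, 9 — each is linear in n, where the shown terms are n = 2, 3, 4.
At n = 5 the blocks have lengths 13, 19, 11.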